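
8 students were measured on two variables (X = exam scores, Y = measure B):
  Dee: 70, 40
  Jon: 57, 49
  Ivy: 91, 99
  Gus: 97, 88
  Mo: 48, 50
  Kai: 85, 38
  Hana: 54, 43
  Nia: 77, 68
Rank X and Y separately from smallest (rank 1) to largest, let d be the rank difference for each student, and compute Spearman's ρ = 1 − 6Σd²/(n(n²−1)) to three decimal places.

0.405

Ranks of variable 1: 4, 3, 7, 8, 1, 6, 2, 5
Ranks of variable 2: 2, 4, 8, 7, 5, 1, 3, 6
d = r₁ − r₂: 2, -1, -1, 1, -4, 5, -1, -1
d²: 4, 1, 1, 1, 16, 25, 1, 1; Σd² = 50
ρ = 1 − 6·50/(8·63) = 1 − 300/504 = 0.405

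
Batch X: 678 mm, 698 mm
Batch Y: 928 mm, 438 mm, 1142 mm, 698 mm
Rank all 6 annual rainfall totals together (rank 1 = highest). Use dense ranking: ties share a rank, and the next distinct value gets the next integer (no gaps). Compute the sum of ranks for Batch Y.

Sorted (descending): 1142, 928, 698, 698, 678, 438
The 2 values of 698 share dense rank 3.
Remaining distinct values take the next consecutive integers.
Batch Y values → pooled ranks: 928→2, 438→5, 1142→1, 698→3
Rank sum = 2 + 5 + 1 + 3 = 11

11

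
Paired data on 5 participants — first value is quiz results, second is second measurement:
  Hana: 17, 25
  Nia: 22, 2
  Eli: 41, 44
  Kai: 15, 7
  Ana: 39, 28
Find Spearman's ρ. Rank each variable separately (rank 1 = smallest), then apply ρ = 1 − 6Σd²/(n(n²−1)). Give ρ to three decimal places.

0.700

Ranks of variable 1: 2, 3, 5, 1, 4
Ranks of variable 2: 3, 1, 5, 2, 4
d = r₁ − r₂: -1, 2, 0, -1, 0
d²: 1, 4, 0, 1, 0; Σd² = 6
ρ = 1 − 6·6/(5·24) = 1 − 36/120 = 0.700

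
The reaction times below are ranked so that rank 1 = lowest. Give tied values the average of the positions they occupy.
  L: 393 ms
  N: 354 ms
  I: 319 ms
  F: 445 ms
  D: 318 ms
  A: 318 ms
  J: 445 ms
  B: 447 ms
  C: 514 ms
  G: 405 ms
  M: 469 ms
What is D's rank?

1.5

Sorted (ascending): 318, 318, 319, 354, 393, 405, 445, 445, 447, 469, 514
The 2 values of 318 occupy positions 1–2 → average rank (1+2)/2 = 1.5.
The 2 values of 445 occupy positions 7–8 → average rank (7+8)/2 = 7.5.
D has value 318 ms → rank 1.5.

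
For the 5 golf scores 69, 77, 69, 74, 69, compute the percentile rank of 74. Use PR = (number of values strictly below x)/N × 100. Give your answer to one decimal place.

N = 5.
Strictly below 74: 3. Equal to 74: 1.
PR = 3/5 × 100 = 60.0

60.0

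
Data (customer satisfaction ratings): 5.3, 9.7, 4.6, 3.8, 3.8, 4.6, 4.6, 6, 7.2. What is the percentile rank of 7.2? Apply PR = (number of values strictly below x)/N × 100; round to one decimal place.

N = 9.
Strictly below 7.2: 7. Equal to 7.2: 1.
PR = 7/9 × 100 = 77.8

77.8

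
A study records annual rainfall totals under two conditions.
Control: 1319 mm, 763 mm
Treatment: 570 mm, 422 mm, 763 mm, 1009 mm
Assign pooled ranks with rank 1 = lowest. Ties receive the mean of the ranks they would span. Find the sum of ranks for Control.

Sorted (ascending): 422, 570, 763, 763, 1009, 1319
The 2 values of 763 occupy positions 3–4 → average rank (3+4)/2 = 3.5.
Control values → pooled ranks: 1319→6, 763→3.5
Rank sum = 6 + 3.5 = 9.5

9.5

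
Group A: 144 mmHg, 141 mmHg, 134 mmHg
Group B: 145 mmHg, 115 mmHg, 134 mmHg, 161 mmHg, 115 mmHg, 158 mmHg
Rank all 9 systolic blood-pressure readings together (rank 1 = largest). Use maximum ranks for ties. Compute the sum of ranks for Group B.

Sorted (descending): 161, 158, 145, 144, 141, 134, 134, 115, 115
The 2 values of 134 occupy positions 6–7 → each gets rank 7.
The 2 values of 115 occupy positions 8–9 → each gets rank 9.
Group B values → pooled ranks: 145→3, 115→9, 134→7, 161→1, 115→9, 158→2
Rank sum = 3 + 9 + 7 + 1 + 9 + 2 = 31

31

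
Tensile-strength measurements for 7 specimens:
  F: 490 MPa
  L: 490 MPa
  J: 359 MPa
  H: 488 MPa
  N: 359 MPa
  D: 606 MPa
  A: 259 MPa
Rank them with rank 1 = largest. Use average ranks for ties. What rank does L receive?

2.5

Sorted (descending): 606, 490, 490, 488, 359, 359, 259
The 2 values of 490 occupy positions 2–3 → average rank (2+3)/2 = 2.5.
The 2 values of 359 occupy positions 5–6 → average rank (5+6)/2 = 5.5.
L has value 490 MPa → rank 2.5.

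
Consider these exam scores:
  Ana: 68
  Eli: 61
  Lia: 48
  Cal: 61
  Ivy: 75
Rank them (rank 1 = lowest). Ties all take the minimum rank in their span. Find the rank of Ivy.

Sorted (ascending): 48, 61, 61, 68, 75
The 2 values of 61 occupy positions 2–3 → each gets rank 2.
Ivy has value 75 → rank 5.

5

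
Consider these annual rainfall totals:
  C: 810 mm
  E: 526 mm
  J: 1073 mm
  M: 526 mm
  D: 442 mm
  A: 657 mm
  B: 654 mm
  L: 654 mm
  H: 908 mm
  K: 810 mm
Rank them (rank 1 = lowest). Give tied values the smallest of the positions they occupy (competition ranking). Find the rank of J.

10

Sorted (ascending): 442, 526, 526, 654, 654, 657, 810, 810, 908, 1073
The 2 values of 526 occupy positions 2–3 → each gets rank 2.
The 2 values of 654 occupy positions 4–5 → each gets rank 4.
The 2 values of 810 occupy positions 7–8 → each gets rank 7.
J has value 1073 mm → rank 10.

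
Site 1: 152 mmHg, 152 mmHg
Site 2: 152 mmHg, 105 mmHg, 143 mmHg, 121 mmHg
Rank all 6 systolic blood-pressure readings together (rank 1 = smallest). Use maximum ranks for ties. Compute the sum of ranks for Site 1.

12

Sorted (ascending): 105, 121, 143, 152, 152, 152
The 3 values of 152 occupy positions 4–6 → each gets rank 6.
Site 1 values → pooled ranks: 152→6, 152→6
Rank sum = 6 + 6 = 12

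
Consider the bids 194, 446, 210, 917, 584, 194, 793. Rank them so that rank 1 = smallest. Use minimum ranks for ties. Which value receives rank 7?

917

Sorted (ascending): 194, 194, 210, 446, 584, 793, 917
The 2 values of 194 occupy positions 1–2 → each gets rank 1.
Rank 7 → value 917.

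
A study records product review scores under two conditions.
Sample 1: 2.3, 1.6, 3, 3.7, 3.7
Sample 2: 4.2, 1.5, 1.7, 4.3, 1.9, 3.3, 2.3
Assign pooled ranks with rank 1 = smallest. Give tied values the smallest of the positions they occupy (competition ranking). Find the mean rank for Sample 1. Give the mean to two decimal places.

Sorted (ascending): 1.5, 1.6, 1.7, 1.9, 2.3, 2.3, 3, 3.3, 3.7, 3.7, 4.2, 4.3
The 2 values of 2.3 occupy positions 5–6 → each gets rank 5.
The 2 values of 3.7 occupy positions 9–10 → each gets rank 9.
Sample 1 values → pooled ranks: 2.3→5, 1.6→2, 3→7, 3.7→9, 3.7→9
Mean rank = (5 + 2 + 7 + 9 + 9) / 5 = 6.40

6.40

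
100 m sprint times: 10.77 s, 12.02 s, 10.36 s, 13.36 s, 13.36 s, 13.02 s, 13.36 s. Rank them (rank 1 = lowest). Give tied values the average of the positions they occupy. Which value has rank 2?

10.77

Sorted (ascending): 10.36, 10.77, 12.02, 13.02, 13.36, 13.36, 13.36
The 3 values of 13.36 occupy positions 5–7 → average rank 6.
Rank 2 → value 10.77.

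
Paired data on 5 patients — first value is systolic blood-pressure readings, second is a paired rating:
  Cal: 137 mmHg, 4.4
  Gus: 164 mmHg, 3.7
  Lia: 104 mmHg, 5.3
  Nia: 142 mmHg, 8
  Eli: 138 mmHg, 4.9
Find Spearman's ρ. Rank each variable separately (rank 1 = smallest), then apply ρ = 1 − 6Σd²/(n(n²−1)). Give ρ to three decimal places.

-0.300

Ranks of variable 1: 2, 5, 1, 4, 3
Ranks of variable 2: 2, 1, 4, 5, 3
d = r₁ − r₂: 0, 4, -3, -1, 0
d²: 0, 16, 9, 1, 0; Σd² = 26
ρ = 1 − 6·26/(5·24) = 1 − 156/120 = -0.300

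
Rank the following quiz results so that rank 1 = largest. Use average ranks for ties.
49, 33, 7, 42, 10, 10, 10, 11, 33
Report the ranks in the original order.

Sorted (descending): 49, 42, 33, 33, 11, 10, 10, 10, 7
The 2 values of 33 occupy positions 3–4 → average rank (3+4)/2 = 3.5.
The 3 values of 10 occupy positions 6–8 → average rank 7.

1, 3.5, 9, 2, 7, 7, 7, 5, 3.5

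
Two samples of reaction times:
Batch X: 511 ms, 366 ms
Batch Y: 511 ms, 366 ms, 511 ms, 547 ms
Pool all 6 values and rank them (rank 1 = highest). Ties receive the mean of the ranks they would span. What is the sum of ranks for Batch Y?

Sorted (descending): 547, 511, 511, 511, 366, 366
The 3 values of 511 occupy positions 2–4 → average rank 3.
The 2 values of 366 occupy positions 5–6 → average rank (5+6)/2 = 5.5.
Batch Y values → pooled ranks: 511→3, 366→5.5, 511→3, 547→1
Rank sum = 3 + 5.5 + 3 + 1 = 12.5

12.5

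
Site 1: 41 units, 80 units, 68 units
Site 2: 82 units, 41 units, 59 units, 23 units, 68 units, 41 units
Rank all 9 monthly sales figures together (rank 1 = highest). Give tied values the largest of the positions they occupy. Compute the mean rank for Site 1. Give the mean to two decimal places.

Sorted (descending): 82, 80, 68, 68, 59, 41, 41, 41, 23
The 2 values of 68 occupy positions 3–4 → each gets rank 4.
The 3 values of 41 occupy positions 6–8 → each gets rank 8.
Site 1 values → pooled ranks: 41→8, 80→2, 68→4
Mean rank = (8 + 2 + 4) / 3 = 4.67

4.67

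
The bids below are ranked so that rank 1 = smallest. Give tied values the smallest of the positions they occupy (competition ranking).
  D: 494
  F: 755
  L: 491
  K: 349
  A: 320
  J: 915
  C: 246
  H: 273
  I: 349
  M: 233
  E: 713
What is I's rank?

Sorted (ascending): 233, 246, 273, 320, 349, 349, 491, 494, 713, 755, 915
The 2 values of 349 occupy positions 5–6 → each gets rank 5.
I has value 349 → rank 5.

5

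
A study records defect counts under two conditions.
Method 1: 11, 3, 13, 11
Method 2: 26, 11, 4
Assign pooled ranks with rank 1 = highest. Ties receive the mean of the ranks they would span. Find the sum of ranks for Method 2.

11

Sorted (descending): 26, 13, 11, 11, 11, 4, 3
The 3 values of 11 occupy positions 3–5 → average rank 4.
Method 2 values → pooled ranks: 26→1, 11→4, 4→6
Rank sum = 1 + 4 + 6 = 11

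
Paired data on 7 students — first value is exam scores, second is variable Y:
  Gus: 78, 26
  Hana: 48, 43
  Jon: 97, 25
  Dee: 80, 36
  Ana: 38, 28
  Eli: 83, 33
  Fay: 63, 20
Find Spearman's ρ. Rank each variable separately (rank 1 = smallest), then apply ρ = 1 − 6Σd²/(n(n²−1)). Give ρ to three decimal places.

-0.179

Ranks of variable 1: 4, 2, 7, 5, 1, 6, 3
Ranks of variable 2: 3, 7, 2, 6, 4, 5, 1
d = r₁ − r₂: 1, -5, 5, -1, -3, 1, 2
d²: 1, 25, 25, 1, 9, 1, 4; Σd² = 66
ρ = 1 − 6·66/(7·48) = 1 − 396/336 = -0.179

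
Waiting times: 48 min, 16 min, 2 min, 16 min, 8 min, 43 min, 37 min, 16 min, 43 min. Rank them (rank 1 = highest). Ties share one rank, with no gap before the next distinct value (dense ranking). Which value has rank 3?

37

Sorted (descending): 48, 43, 43, 37, 16, 16, 16, 8, 2
The 2 values of 43 share dense rank 2.
The 3 values of 16 share dense rank 4.
Remaining distinct values take the next consecutive integers.
Rank 3 → value 37.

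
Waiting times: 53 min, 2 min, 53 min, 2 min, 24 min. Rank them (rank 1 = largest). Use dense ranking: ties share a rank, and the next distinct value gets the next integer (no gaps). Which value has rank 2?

24

Sorted (descending): 53, 53, 24, 2, 2
The 2 values of 53 share dense rank 1.
The 2 values of 2 share dense rank 3.
Remaining distinct values take the next consecutive integers.
Rank 2 → value 24.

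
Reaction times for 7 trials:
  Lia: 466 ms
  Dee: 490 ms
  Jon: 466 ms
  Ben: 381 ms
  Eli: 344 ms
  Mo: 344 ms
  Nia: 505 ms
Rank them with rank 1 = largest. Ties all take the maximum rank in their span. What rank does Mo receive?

7

Sorted (descending): 505, 490, 466, 466, 381, 344, 344
The 2 values of 466 occupy positions 3–4 → each gets rank 4.
The 2 values of 344 occupy positions 6–7 → each gets rank 7.
Mo has value 344 ms → rank 7.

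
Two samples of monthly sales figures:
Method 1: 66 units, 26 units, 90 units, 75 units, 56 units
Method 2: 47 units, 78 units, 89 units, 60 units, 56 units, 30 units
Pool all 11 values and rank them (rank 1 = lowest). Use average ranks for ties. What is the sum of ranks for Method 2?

Sorted (ascending): 26, 30, 47, 56, 56, 60, 66, 75, 78, 89, 90
The 2 values of 56 occupy positions 4–5 → average rank (4+5)/2 = 4.5.
Method 2 values → pooled ranks: 47→3, 78→9, 89→10, 60→6, 56→4.5, 30→2
Rank sum = 3 + 9 + 10 + 6 + 4.5 + 2 = 34.5

34.5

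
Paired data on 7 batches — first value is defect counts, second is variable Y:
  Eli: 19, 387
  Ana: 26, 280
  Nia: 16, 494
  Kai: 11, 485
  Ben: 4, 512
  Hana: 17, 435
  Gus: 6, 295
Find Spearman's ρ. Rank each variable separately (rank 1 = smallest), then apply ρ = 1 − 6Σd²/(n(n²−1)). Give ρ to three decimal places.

Ranks of variable 1: 6, 7, 4, 3, 1, 5, 2
Ranks of variable 2: 3, 1, 6, 5, 7, 4, 2
d = r₁ − r₂: 3, 6, -2, -2, -6, 1, 0
d²: 9, 36, 4, 4, 36, 1, 0; Σd² = 90
ρ = 1 − 6·90/(7·48) = 1 − 540/336 = -0.607

-0.607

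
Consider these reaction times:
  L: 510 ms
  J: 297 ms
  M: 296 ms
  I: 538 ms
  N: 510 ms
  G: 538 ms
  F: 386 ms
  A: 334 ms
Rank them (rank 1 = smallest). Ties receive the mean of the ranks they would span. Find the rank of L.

Sorted (ascending): 296, 297, 334, 386, 510, 510, 538, 538
The 2 values of 510 occupy positions 5–6 → average rank (5+6)/2 = 5.5.
The 2 values of 538 occupy positions 7–8 → average rank (7+8)/2 = 7.5.
L has value 510 ms → rank 5.5.

5.5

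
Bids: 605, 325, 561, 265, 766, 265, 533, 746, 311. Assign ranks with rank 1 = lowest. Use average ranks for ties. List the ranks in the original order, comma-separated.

Sorted (ascending): 265, 265, 311, 325, 533, 561, 605, 746, 766
The 2 values of 265 occupy positions 1–2 → average rank (1+2)/2 = 1.5.

7, 4, 6, 1.5, 9, 1.5, 5, 8, 3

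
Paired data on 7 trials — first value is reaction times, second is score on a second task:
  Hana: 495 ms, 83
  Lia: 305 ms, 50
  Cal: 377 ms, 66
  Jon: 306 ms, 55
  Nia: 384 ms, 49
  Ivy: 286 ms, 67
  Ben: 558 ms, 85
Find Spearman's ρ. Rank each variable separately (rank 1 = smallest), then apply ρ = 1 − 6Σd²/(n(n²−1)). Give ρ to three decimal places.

0.429

Ranks of variable 1: 6, 2, 4, 3, 5, 1, 7
Ranks of variable 2: 6, 2, 4, 3, 1, 5, 7
d = r₁ − r₂: 0, 0, 0, 0, 4, -4, 0
d²: 0, 0, 0, 0, 16, 16, 0; Σd² = 32
ρ = 1 − 6·32/(7·48) = 1 − 192/336 = 0.429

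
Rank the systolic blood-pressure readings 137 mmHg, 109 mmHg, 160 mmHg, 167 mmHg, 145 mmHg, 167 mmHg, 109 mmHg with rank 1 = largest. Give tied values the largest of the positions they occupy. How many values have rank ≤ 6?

5

Sorted (descending): 167, 167, 160, 145, 137, 109, 109
The 2 values of 167 occupy positions 1–2 → each gets rank 2.
The 2 values of 109 occupy positions 6–7 → each gets rank 7.
Ranks ≤ 6: {2, 2, 3, 4, 5} → 5 values.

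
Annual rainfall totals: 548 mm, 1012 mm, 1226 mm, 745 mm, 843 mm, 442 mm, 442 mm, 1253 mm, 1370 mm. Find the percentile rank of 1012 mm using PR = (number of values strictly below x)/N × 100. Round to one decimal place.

55.6

N = 9.
Strictly below 1012: 5. Equal to 1012: 1.
PR = 5/9 × 100 = 55.6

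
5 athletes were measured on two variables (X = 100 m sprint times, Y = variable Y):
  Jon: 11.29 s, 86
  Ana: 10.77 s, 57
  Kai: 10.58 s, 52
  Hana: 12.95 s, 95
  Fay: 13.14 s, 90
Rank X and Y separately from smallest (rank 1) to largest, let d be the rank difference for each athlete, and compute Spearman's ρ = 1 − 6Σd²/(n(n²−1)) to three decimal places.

0.900

Ranks of variable 1: 3, 2, 1, 4, 5
Ranks of variable 2: 3, 2, 1, 5, 4
d = r₁ − r₂: 0, 0, 0, -1, 1
d²: 0, 0, 0, 1, 1; Σd² = 2
ρ = 1 − 6·2/(5·24) = 1 − 12/120 = 0.900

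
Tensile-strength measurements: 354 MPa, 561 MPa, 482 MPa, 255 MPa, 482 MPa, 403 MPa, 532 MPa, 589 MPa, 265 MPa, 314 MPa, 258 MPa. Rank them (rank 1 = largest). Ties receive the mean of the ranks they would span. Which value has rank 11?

Sorted (descending): 589, 561, 532, 482, 482, 403, 354, 314, 265, 258, 255
The 2 values of 482 occupy positions 4–5 → average rank (4+5)/2 = 4.5.
Rank 11 → value 255.

255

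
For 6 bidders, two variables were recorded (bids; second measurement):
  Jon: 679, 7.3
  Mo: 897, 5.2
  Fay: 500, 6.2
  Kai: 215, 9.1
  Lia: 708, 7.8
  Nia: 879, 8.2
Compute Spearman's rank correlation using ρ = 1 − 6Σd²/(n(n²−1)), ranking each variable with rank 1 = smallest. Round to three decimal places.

Ranks of variable 1: 3, 6, 2, 1, 4, 5
Ranks of variable 2: 3, 1, 2, 6, 4, 5
d = r₁ − r₂: 0, 5, 0, -5, 0, 0
d²: 0, 25, 0, 25, 0, 0; Σd² = 50
ρ = 1 − 6·50/(6·35) = 1 − 300/210 = -0.429

-0.429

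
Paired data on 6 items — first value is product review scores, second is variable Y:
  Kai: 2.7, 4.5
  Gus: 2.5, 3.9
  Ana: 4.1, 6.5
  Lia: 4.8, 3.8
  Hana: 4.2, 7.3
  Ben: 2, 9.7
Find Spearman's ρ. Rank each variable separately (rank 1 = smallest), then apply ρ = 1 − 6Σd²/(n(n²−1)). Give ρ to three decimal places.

Ranks of variable 1: 3, 2, 4, 6, 5, 1
Ranks of variable 2: 3, 2, 4, 1, 5, 6
d = r₁ − r₂: 0, 0, 0, 5, 0, -5
d²: 0, 0, 0, 25, 0, 25; Σd² = 50
ρ = 1 − 6·50/(6·35) = 1 − 300/210 = -0.429

-0.429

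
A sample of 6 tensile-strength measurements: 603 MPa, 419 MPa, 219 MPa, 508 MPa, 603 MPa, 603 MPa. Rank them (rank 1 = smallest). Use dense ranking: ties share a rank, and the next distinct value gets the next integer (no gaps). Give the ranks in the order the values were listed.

4, 2, 1, 3, 4, 4

Sorted (ascending): 219, 419, 508, 603, 603, 603
The 3 values of 603 share dense rank 4.
Remaining distinct values take the next consecutive integers.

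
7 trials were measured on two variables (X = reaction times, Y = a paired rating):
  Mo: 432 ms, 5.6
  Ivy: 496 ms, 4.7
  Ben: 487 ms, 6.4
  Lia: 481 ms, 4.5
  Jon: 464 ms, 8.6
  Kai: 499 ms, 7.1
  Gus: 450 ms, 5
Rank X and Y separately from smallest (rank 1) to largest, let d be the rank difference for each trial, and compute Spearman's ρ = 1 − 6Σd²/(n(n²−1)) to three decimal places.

Ranks of variable 1: 1, 6, 5, 4, 3, 7, 2
Ranks of variable 2: 4, 2, 5, 1, 7, 6, 3
d = r₁ − r₂: -3, 4, 0, 3, -4, 1, -1
d²: 9, 16, 0, 9, 16, 1, 1; Σd² = 52
ρ = 1 − 6·52/(7·48) = 1 − 312/336 = 0.071

0.071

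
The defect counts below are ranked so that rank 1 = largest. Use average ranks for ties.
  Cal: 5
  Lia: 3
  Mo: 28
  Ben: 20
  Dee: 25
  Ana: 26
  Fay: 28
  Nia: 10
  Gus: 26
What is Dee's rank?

Sorted (descending): 28, 28, 26, 26, 25, 20, 10, 5, 3
The 2 values of 28 occupy positions 1–2 → average rank (1+2)/2 = 1.5.
The 2 values of 26 occupy positions 3–4 → average rank (3+4)/2 = 3.5.
Dee has value 25 → rank 5.

5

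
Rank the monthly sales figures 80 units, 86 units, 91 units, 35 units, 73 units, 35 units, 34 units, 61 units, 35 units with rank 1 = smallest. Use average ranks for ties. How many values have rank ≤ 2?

1

Sorted (ascending): 34, 35, 35, 35, 61, 73, 80, 86, 91
The 3 values of 35 occupy positions 2–4 → average rank 3.
Ranks ≤ 2: {1} → 1 value.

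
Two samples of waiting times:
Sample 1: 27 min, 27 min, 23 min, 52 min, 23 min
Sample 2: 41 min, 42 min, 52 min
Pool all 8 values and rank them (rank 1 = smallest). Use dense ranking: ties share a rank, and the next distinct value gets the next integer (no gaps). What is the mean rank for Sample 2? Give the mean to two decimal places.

4.00

Sorted (ascending): 23, 23, 27, 27, 41, 42, 52, 52
The 2 values of 23 share dense rank 1.
The 2 values of 27 share dense rank 2.
The 2 values of 52 share dense rank 5.
Remaining distinct values take the next consecutive integers.
Sample 2 values → pooled ranks: 41→3, 42→4, 52→5
Mean rank = (3 + 4 + 5) / 3 = 4.00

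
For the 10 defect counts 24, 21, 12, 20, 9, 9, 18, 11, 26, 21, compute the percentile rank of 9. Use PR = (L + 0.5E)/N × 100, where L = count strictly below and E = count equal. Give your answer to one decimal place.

10.0

N = 10.
Strictly below 9: 0. Equal to 9: 2.
PR = (0 + 0.5·2)/10 × 100 = 10.0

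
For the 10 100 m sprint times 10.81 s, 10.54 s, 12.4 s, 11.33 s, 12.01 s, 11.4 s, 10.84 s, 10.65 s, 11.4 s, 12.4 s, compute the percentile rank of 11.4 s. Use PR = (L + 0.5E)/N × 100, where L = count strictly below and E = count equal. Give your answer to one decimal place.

N = 10.
Strictly below 11.4: 5. Equal to 11.4: 2.
PR = (5 + 0.5·2)/10 × 100 = 60.0

60.0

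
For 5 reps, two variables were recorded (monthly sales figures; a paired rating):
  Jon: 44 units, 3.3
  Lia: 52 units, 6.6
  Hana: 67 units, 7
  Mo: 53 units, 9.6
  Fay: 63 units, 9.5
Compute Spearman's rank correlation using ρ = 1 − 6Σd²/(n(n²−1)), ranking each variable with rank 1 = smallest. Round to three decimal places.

Ranks of variable 1: 1, 2, 5, 3, 4
Ranks of variable 2: 1, 2, 3, 5, 4
d = r₁ − r₂: 0, 0, 2, -2, 0
d²: 0, 0, 4, 4, 0; Σd² = 8
ρ = 1 − 6·8/(5·24) = 1 − 48/120 = 0.600

0.600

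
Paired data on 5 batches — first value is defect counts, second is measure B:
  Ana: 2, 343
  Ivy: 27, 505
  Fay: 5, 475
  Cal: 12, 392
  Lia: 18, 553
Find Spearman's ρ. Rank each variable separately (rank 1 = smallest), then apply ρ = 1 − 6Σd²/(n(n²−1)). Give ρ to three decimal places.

0.800

Ranks of variable 1: 1, 5, 2, 3, 4
Ranks of variable 2: 1, 4, 3, 2, 5
d = r₁ − r₂: 0, 1, -1, 1, -1
d²: 0, 1, 1, 1, 1; Σd² = 4
ρ = 1 − 6·4/(5·24) = 1 − 24/120 = 0.800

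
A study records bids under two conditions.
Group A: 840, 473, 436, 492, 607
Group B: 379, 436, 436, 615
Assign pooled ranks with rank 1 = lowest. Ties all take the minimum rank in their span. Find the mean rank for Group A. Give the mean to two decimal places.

Sorted (ascending): 379, 436, 436, 436, 473, 492, 607, 615, 840
The 3 values of 436 occupy positions 2–4 → each gets rank 2.
Group A values → pooled ranks: 840→9, 473→5, 436→2, 492→6, 607→7
Mean rank = (9 + 5 + 2 + 6 + 7) / 5 = 5.80

5.80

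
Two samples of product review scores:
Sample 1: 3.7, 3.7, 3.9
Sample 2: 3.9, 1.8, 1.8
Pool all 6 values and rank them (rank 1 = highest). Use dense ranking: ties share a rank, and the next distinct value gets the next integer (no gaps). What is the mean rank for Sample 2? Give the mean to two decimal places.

2.33

Sorted (descending): 3.9, 3.9, 3.7, 3.7, 1.8, 1.8
The 2 values of 3.9 share dense rank 1.
The 2 values of 3.7 share dense rank 2.
The 2 values of 1.8 share dense rank 3.
Sample 2 values → pooled ranks: 3.9→1, 1.8→3, 1.8→3
Mean rank = (1 + 3 + 3) / 3 = 2.33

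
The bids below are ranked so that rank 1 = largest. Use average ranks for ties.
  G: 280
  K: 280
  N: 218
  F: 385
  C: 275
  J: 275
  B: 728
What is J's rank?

Sorted (descending): 728, 385, 280, 280, 275, 275, 218
The 2 values of 280 occupy positions 3–4 → average rank (3+4)/2 = 3.5.
The 2 values of 275 occupy positions 5–6 → average rank (5+6)/2 = 5.5.
J has value 275 → rank 5.5.

5.5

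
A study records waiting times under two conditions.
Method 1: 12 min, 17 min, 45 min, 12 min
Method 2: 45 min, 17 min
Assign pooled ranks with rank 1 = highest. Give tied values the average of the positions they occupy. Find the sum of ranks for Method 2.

Sorted (descending): 45, 45, 17, 17, 12, 12
The 2 values of 45 occupy positions 1–2 → average rank (1+2)/2 = 1.5.
The 2 values of 17 occupy positions 3–4 → average rank (3+4)/2 = 3.5.
The 2 values of 12 occupy positions 5–6 → average rank (5+6)/2 = 5.5.
Method 2 values → pooled ranks: 45→1.5, 17→3.5
Rank sum = 1.5 + 3.5 = 5

5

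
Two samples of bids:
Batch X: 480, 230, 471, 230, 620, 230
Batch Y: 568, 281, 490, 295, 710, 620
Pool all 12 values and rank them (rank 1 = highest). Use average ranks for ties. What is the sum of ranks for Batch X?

Sorted (descending): 710, 620, 620, 568, 490, 480, 471, 295, 281, 230, 230, 230
The 2 values of 620 occupy positions 2–3 → average rank (2+3)/2 = 2.5.
The 3 values of 230 occupy positions 10–12 → average rank 11.
Batch X values → pooled ranks: 480→6, 230→11, 471→7, 230→11, 620→2.5, 230→11
Rank sum = 6 + 11 + 7 + 11 + 2.5 + 11 = 48.5

48.5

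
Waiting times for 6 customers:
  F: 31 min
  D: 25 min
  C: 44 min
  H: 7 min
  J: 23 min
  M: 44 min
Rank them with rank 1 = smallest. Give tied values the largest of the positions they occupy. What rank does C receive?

6

Sorted (ascending): 7, 23, 25, 31, 44, 44
The 2 values of 44 occupy positions 5–6 → each gets rank 6.
C has value 44 min → rank 6.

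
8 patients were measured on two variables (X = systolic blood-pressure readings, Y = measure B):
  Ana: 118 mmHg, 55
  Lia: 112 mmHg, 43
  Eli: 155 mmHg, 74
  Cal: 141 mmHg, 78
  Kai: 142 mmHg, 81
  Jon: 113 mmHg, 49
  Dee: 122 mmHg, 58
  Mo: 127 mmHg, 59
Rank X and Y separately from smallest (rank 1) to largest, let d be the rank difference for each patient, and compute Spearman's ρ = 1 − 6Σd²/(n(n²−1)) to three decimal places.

Ranks of variable 1: 3, 1, 8, 6, 7, 2, 4, 5
Ranks of variable 2: 3, 1, 6, 7, 8, 2, 4, 5
d = r₁ − r₂: 0, 0, 2, -1, -1, 0, 0, 0
d²: 0, 0, 4, 1, 1, 0, 0, 0; Σd² = 6
ρ = 1 − 6·6/(8·63) = 1 − 36/504 = 0.929

0.929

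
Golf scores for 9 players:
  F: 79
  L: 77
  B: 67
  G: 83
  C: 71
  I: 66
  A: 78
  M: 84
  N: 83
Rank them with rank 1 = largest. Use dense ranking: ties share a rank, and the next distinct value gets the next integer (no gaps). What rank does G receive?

2

Sorted (descending): 84, 83, 83, 79, 78, 77, 71, 67, 66
The 2 values of 83 share dense rank 2.
Remaining distinct values take the next consecutive integers.
G has value 83 → rank 2.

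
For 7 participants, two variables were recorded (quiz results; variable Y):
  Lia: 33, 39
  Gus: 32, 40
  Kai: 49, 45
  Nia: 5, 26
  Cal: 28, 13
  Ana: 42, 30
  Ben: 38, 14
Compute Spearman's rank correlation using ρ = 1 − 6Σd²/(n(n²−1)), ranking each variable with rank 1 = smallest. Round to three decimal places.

0.500

Ranks of variable 1: 4, 3, 7, 1, 2, 6, 5
Ranks of variable 2: 5, 6, 7, 3, 1, 4, 2
d = r₁ − r₂: -1, -3, 0, -2, 1, 2, 3
d²: 1, 9, 0, 4, 1, 4, 9; Σd² = 28
ρ = 1 − 6·28/(7·48) = 1 − 168/336 = 0.500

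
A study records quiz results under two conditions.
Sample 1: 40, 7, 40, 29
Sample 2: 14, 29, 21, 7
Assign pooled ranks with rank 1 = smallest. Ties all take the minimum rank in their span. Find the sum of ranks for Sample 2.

Sorted (ascending): 7, 7, 14, 21, 29, 29, 40, 40
The 2 values of 7 occupy positions 1–2 → each gets rank 1.
The 2 values of 29 occupy positions 5–6 → each gets rank 5.
The 2 values of 40 occupy positions 7–8 → each gets rank 7.
Sample 2 values → pooled ranks: 14→3, 29→5, 21→4, 7→1
Rank sum = 3 + 5 + 4 + 1 = 13

13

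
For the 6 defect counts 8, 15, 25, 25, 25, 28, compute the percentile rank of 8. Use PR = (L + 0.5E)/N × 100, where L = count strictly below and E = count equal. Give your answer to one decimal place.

N = 6.
Strictly below 8: 0. Equal to 8: 1.
PR = (0 + 0.5·1)/6 × 100 = 8.3

8.3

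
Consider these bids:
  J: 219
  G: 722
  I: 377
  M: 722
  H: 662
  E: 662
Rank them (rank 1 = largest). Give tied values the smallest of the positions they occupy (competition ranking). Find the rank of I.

Sorted (descending): 722, 722, 662, 662, 377, 219
The 2 values of 722 occupy positions 1–2 → each gets rank 1.
The 2 values of 662 occupy positions 3–4 → each gets rank 3.
I has value 377 → rank 5.

5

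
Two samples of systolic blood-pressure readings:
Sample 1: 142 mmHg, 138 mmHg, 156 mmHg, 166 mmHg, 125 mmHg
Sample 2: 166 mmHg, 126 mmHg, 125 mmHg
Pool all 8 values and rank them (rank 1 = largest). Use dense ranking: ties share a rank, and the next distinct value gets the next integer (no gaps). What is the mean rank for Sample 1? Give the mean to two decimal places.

3.20

Sorted (descending): 166, 166, 156, 142, 138, 126, 125, 125
The 2 values of 166 share dense rank 1.
The 2 values of 125 share dense rank 6.
Remaining distinct values take the next consecutive integers.
Sample 1 values → pooled ranks: 142→3, 138→4, 156→2, 166→1, 125→6
Mean rank = (3 + 4 + 2 + 1 + 6) / 5 = 3.20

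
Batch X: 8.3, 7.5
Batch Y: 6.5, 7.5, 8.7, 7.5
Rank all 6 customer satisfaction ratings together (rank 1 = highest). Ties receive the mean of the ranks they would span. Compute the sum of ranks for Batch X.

6

Sorted (descending): 8.7, 8.3, 7.5, 7.5, 7.5, 6.5
The 3 values of 7.5 occupy positions 3–5 → average rank 4.
Batch X values → pooled ranks: 8.3→2, 7.5→4
Rank sum = 2 + 4 = 6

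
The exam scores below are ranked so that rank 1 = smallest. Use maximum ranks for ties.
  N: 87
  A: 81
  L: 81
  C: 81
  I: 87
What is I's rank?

5

Sorted (ascending): 81, 81, 81, 87, 87
The 3 values of 81 occupy positions 1–3 → each gets rank 3.
The 2 values of 87 occupy positions 4–5 → each gets rank 5.
I has value 87 → rank 5.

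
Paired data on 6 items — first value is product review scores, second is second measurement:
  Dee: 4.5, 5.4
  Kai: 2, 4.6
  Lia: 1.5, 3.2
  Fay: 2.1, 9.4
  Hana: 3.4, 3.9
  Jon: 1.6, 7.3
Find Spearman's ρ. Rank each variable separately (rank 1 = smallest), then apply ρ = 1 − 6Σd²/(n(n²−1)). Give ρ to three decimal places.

0.257

Ranks of variable 1: 6, 3, 1, 4, 5, 2
Ranks of variable 2: 4, 3, 1, 6, 2, 5
d = r₁ − r₂: 2, 0, 0, -2, 3, -3
d²: 4, 0, 0, 4, 9, 9; Σd² = 26
ρ = 1 − 6·26/(6·35) = 1 − 156/210 = 0.257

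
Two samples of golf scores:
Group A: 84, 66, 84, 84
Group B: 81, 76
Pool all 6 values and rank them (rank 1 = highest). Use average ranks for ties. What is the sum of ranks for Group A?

Sorted (descending): 84, 84, 84, 81, 76, 66
The 3 values of 84 occupy positions 1–3 → average rank 2.
Group A values → pooled ranks: 84→2, 66→6, 84→2, 84→2
Rank sum = 2 + 6 + 2 + 2 = 12

12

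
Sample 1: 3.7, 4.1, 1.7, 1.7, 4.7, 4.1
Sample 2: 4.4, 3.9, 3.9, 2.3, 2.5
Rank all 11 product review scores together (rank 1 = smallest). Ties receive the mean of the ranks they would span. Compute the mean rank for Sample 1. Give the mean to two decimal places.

Sorted (ascending): 1.7, 1.7, 2.3, 2.5, 3.7, 3.9, 3.9, 4.1, 4.1, 4.4, 4.7
The 2 values of 1.7 occupy positions 1–2 → average rank (1+2)/2 = 1.5.
The 2 values of 3.9 occupy positions 6–7 → average rank (6+7)/2 = 6.5.
The 2 values of 4.1 occupy positions 8–9 → average rank (8+9)/2 = 8.5.
Sample 1 values → pooled ranks: 3.7→5, 4.1→8.5, 1.7→1.5, 1.7→1.5, 4.7→11, 4.1→8.5
Mean rank = (5 + 8.5 + 1.5 + 1.5 + 11 + 8.5) / 6 = 6.00

6.00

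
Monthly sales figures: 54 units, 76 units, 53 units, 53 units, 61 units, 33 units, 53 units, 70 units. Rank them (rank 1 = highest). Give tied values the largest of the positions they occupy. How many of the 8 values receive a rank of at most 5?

4

Sorted (descending): 76, 70, 61, 54, 53, 53, 53, 33
The 3 values of 53 occupy positions 5–7 → each gets rank 7.
Ranks ≤ 5: {1, 2, 3, 4} → 4 values.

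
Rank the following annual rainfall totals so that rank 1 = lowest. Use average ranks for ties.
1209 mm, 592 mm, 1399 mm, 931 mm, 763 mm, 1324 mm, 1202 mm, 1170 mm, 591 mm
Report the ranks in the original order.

Sorted (ascending): 591, 592, 763, 931, 1170, 1202, 1209, 1324, 1399
No ties — each value takes its position as its rank.

7, 2, 9, 4, 3, 8, 6, 5, 1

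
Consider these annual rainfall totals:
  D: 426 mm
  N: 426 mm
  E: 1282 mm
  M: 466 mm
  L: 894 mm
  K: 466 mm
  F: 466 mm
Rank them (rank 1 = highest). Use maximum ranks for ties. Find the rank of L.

Sorted (descending): 1282, 894, 466, 466, 466, 426, 426
The 3 values of 466 occupy positions 3–5 → each gets rank 5.
The 2 values of 426 occupy positions 6–7 → each gets rank 7.
L has value 894 mm → rank 2.

2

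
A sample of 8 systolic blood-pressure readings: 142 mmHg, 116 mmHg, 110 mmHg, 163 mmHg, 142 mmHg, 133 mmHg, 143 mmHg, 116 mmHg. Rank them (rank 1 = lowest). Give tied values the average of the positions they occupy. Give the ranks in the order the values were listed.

5.5, 2.5, 1, 8, 5.5, 4, 7, 2.5

Sorted (ascending): 110, 116, 116, 133, 142, 142, 143, 163
The 2 values of 116 occupy positions 2–3 → average rank (2+3)/2 = 2.5.
The 2 values of 142 occupy positions 5–6 → average rank (5+6)/2 = 5.5.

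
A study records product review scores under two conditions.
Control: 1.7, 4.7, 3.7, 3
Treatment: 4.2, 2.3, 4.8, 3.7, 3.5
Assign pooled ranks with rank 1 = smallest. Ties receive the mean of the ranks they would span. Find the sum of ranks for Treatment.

27.5

Sorted (ascending): 1.7, 2.3, 3, 3.5, 3.7, 3.7, 4.2, 4.7, 4.8
The 2 values of 3.7 occupy positions 5–6 → average rank (5+6)/2 = 5.5.
Treatment values → pooled ranks: 4.2→7, 2.3→2, 4.8→9, 3.7→5.5, 3.5→4
Rank sum = 7 + 2 + 9 + 5.5 + 4 = 27.5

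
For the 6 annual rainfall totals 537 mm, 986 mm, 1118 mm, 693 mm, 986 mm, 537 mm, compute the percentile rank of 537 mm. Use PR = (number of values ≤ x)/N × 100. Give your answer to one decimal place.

33.3

N = 6.
Strictly below 537: 0. Equal to 537: 2.
PR = 2/6 × 100 = 33.3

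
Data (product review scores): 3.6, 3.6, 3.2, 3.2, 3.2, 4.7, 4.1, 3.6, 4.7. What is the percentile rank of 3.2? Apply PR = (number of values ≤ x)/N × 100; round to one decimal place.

N = 9.
Strictly below 3.2: 0. Equal to 3.2: 3.
PR = 3/9 × 100 = 33.3

33.3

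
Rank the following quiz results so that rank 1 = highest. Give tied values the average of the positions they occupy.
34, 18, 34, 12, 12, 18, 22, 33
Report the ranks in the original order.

1.5, 5.5, 1.5, 7.5, 7.5, 5.5, 4, 3

Sorted (descending): 34, 34, 33, 22, 18, 18, 12, 12
The 2 values of 34 occupy positions 1–2 → average rank (1+2)/2 = 1.5.
The 2 values of 18 occupy positions 5–6 → average rank (5+6)/2 = 5.5.
The 2 values of 12 occupy positions 7–8 → average rank (7+8)/2 = 7.5.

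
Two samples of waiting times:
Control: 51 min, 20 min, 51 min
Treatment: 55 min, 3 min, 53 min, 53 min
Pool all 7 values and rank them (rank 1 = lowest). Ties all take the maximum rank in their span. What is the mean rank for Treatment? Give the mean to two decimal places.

Sorted (ascending): 3, 20, 51, 51, 53, 53, 55
The 2 values of 51 occupy positions 3–4 → each gets rank 4.
The 2 values of 53 occupy positions 5–6 → each gets rank 6.
Treatment values → pooled ranks: 55→7, 3→1, 53→6, 53→6
Mean rank = (7 + 1 + 6 + 6) / 4 = 5.00

5.00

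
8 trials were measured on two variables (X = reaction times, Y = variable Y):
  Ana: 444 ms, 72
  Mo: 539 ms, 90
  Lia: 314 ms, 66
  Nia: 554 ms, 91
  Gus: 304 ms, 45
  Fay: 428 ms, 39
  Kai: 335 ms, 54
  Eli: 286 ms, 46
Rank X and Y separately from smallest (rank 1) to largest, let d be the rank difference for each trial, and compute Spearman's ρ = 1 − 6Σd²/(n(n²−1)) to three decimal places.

0.714

Ranks of variable 1: 6, 7, 3, 8, 2, 5, 4, 1
Ranks of variable 2: 6, 7, 5, 8, 2, 1, 4, 3
d = r₁ − r₂: 0, 0, -2, 0, 0, 4, 0, -2
d²: 0, 0, 4, 0, 0, 16, 0, 4; Σd² = 24
ρ = 1 − 6·24/(8·63) = 1 − 144/504 = 0.714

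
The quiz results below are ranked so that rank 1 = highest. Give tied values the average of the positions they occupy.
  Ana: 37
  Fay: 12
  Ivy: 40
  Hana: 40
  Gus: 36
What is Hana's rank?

Sorted (descending): 40, 40, 37, 36, 12
The 2 values of 40 occupy positions 1–2 → average rank (1+2)/2 = 1.5.
Hana has value 40 → rank 1.5.

1.5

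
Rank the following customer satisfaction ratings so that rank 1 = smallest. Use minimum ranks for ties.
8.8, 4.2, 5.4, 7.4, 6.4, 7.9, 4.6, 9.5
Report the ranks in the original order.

7, 1, 3, 5, 4, 6, 2, 8

Sorted (ascending): 4.2, 4.6, 5.4, 6.4, 7.4, 7.9, 8.8, 9.5
No ties — each value takes its position as its rank.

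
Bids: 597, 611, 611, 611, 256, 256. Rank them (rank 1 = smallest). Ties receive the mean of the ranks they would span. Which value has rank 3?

597

Sorted (ascending): 256, 256, 597, 611, 611, 611
The 2 values of 256 occupy positions 1–2 → average rank (1+2)/2 = 1.5.
The 3 values of 611 occupy positions 4–6 → average rank 5.
Rank 3 → value 597.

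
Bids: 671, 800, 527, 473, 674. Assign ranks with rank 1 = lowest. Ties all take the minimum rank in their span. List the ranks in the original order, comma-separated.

Sorted (ascending): 473, 527, 671, 674, 800
No ties — each value takes its position as its rank.

3, 5, 2, 1, 4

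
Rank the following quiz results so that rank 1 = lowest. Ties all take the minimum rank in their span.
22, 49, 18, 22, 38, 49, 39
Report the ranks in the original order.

2, 6, 1, 2, 4, 6, 5

Sorted (ascending): 18, 22, 22, 38, 39, 49, 49
The 2 values of 22 occupy positions 2–3 → each gets rank 2.
The 2 values of 49 occupy positions 6–7 → each gets rank 6.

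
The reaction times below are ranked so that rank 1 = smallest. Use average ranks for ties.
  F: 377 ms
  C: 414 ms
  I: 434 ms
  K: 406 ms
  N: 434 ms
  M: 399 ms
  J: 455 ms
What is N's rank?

5.5

Sorted (ascending): 377, 399, 406, 414, 434, 434, 455
The 2 values of 434 occupy positions 5–6 → average rank (5+6)/2 = 5.5.
N has value 434 ms → rank 5.5.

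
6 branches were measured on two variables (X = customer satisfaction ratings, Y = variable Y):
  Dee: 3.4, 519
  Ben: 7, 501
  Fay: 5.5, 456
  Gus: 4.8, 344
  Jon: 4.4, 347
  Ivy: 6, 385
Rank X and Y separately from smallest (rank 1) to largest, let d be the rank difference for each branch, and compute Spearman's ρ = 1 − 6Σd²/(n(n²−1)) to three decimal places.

Ranks of variable 1: 1, 6, 4, 3, 2, 5
Ranks of variable 2: 6, 5, 4, 1, 2, 3
d = r₁ − r₂: -5, 1, 0, 2, 0, 2
d²: 25, 1, 0, 4, 0, 4; Σd² = 34
ρ = 1 − 6·34/(6·35) = 1 − 204/210 = 0.029

0.029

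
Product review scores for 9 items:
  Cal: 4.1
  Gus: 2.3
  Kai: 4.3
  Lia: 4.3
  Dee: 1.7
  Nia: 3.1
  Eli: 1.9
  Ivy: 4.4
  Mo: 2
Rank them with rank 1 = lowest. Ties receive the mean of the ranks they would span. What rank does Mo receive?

3

Sorted (ascending): 1.7, 1.9, 2, 2.3, 3.1, 4.1, 4.3, 4.3, 4.4
The 2 values of 4.3 occupy positions 7–8 → average rank (7+8)/2 = 7.5.
Mo has value 2 → rank 3.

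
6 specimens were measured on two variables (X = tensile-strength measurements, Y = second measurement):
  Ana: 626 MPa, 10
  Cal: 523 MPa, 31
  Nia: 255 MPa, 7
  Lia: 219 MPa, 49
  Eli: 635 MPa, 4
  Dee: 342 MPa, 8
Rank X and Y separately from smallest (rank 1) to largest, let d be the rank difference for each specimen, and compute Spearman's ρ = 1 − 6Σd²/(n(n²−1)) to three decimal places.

Ranks of variable 1: 5, 4, 2, 1, 6, 3
Ranks of variable 2: 4, 5, 2, 6, 1, 3
d = r₁ − r₂: 1, -1, 0, -5, 5, 0
d²: 1, 1, 0, 25, 25, 0; Σd² = 52
ρ = 1 − 6·52/(6·35) = 1 − 312/210 = -0.486

-0.486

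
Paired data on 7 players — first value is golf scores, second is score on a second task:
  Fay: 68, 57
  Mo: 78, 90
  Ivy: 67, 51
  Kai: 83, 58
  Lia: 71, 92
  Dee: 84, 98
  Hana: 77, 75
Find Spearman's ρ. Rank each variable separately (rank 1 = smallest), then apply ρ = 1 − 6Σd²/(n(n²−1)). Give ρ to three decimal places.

0.679

Ranks of variable 1: 2, 5, 1, 6, 3, 7, 4
Ranks of variable 2: 2, 5, 1, 3, 6, 7, 4
d = r₁ − r₂: 0, 0, 0, 3, -3, 0, 0
d²: 0, 0, 0, 9, 9, 0, 0; Σd² = 18
ρ = 1 − 6·18/(7·48) = 1 − 108/336 = 0.679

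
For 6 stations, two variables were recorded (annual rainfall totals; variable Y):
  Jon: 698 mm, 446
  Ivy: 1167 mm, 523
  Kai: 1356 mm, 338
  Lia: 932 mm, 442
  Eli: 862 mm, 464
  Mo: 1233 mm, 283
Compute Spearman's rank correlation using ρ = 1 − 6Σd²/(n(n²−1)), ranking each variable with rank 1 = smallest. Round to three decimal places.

Ranks of variable 1: 1, 4, 6, 3, 2, 5
Ranks of variable 2: 4, 6, 2, 3, 5, 1
d = r₁ − r₂: -3, -2, 4, 0, -3, 4
d²: 9, 4, 16, 0, 9, 16; Σd² = 54
ρ = 1 − 6·54/(6·35) = 1 − 324/210 = -0.543

-0.543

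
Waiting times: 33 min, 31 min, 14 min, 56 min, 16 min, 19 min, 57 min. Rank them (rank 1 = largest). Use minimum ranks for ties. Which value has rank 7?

14

Sorted (descending): 57, 56, 33, 31, 19, 16, 14
No ties — each value takes its position as its rank.
Rank 7 → value 14.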